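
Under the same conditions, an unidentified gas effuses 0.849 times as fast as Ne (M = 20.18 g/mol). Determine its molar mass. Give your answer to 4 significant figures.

Using Graham's law: rate_X/rate_Ne = √(M_Ne/M_X).
0.849 = √(20.18/M_X)
M_X = 20.18 / 0.849² = 20.18 / 0.7208 = 28.00 g/mol

28.00 g/mol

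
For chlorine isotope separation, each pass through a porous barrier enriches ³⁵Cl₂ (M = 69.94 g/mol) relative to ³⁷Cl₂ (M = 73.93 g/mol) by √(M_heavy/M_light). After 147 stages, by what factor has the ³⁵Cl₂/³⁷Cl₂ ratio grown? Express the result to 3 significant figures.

59.0

Overall factor = α^147 with α = √(73.93/69.94), i.e. (73.93/69.94)^(147/2).
= 1.05705^(147/2) = 59.0.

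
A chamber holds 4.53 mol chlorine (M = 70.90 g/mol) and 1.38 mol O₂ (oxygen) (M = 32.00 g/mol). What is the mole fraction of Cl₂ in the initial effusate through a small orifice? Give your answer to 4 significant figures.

Rate_i ∝ x_i/√M_i (Graham's law weighted by mole fraction), so the effusate composition follows n_i/√M_i.
So x_Cl₂ in the escaping gas = (n_Cl₂/√M_Cl₂) / Σ(n_i/√M_i)
= (4.53/√70.90) / (4.53/√70.90 + 1.38/√32.00) = 0.5380/(0.5380 + 0.2440) = 0.6880.

0.6880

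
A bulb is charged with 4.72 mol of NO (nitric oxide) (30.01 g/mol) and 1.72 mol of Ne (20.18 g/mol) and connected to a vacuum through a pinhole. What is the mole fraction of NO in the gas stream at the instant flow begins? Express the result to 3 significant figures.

Each component's effusion rate ∝ (its partial pressure)·(1/√M) ∝ n_i/√M_i.
So x_NO in the escaping gas = (n_NO/√M_NO) / Σ(n_i/√M_i)
= (4.72/√30.01) / (4.72/√30.01 + 1.72/√20.18) = 0.8616/(0.8616 + 0.3829) = 0.692.

0.692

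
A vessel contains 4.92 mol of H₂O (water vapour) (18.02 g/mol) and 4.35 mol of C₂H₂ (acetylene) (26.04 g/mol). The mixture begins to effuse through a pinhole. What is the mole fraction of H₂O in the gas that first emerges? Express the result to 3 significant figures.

Effusion rate of each component ∝ n_i/√M_i (partial pressure × 1/√M).
So x_H₂O in the escaping gas = (n_H₂O/√M_H₂O) / Σ(n_i/√M_i)
= (4.92/√18.02) / (4.92/√18.02 + 4.35/√26.04) = 1.159/(1.159 + 0.8524) = 0.576.

0.576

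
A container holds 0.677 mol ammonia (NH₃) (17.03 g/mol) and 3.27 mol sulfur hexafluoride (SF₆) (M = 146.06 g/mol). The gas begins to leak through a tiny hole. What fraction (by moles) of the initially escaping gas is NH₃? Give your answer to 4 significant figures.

The effusion rate of species i is ∝ p_i/√M_i ∝ n_i/√M_i.
So x_NH₃ in the escaping gas = (n_NH₃/√M_NH₃) / Σ(n_i/√M_i)
= (0.677/√17.03) / (0.677/√17.03 + 3.27/√146.06) = 0.1641/(0.1641 + 0.2706) = 0.3775.

0.3775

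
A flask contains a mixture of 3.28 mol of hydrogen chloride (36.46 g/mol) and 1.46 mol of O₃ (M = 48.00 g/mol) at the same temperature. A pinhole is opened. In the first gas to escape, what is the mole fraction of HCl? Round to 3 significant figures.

0.720

Each component's effusion rate ∝ (its partial pressure)·(1/√M) ∝ n_i/√M_i.
So x_HCl in the escaping gas = (n_HCl/√M_HCl) / Σ(n_i/√M_i)
= (3.28/√36.46) / (3.28/√36.46 + 1.46/√48.00) = 0.5432/(0.5432 + 0.2107) = 0.720.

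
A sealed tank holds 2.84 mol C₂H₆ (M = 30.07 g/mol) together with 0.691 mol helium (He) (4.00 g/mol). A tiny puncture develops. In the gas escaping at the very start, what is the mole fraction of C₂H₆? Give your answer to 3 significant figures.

The effusion rate of species i is ∝ p_i/√M_i ∝ n_i/√M_i.
x_C₂H₆(eff) = (n_C₂H₆/√M_C₂H₆) / (n_C₂H₆/√M_C₂H₆ + n_He/√M_He)
= (2.84/√30.07) / (2.84/√30.07 + 0.691/√4.00) = 0.5179/(0.5179 + 0.3455) = 0.600.

0.600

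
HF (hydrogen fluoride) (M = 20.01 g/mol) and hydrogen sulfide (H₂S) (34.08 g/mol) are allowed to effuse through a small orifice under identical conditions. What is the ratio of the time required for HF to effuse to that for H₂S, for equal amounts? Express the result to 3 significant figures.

From Graham's law, t_HF/t_H₂S = √(M_HF/M_H₂S) = √(20.01/34.08) = √0.5871 = 0.766.

0.766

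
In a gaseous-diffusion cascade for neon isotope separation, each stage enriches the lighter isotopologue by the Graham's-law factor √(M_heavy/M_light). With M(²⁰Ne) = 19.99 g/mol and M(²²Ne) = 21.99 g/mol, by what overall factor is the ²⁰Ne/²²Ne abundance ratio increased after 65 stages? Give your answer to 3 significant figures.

Overall factor = α^65 with α = √(21.99/19.99), i.e. (21.99/19.99)^(65/2).
= 1.10005^(65/2) = 22.2.

22.2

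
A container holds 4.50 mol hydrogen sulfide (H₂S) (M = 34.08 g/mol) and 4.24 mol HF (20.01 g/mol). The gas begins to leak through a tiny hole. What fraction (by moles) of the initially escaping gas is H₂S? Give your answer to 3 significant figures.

0.449

Each component's effusion rate ∝ (its partial pressure)·(1/√M) ∝ n_i/√M_i.
Mole fraction of H₂S in the effusate = (n_H₂S/√M_H₂S) / (n_H₂S/√M_H₂S + n_HF/√M_HF)
= (4.50/√34.08) / (4.50/√34.08 + 4.24/√20.01) = 0.7708/(0.7708 + 0.9479) = 0.449.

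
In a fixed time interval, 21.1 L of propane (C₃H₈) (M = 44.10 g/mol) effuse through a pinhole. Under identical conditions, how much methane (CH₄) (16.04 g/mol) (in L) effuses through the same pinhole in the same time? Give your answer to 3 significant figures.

35.0 L

By Graham's law, rate_CH₄/rate_C₃H₈ = √(M_C₃H₈/M_CH₄) = √(44.10/16.04) = √2.749 = 1.658.
So the volume for CH₄ is 21.1 × 1.658 = 35.0 L.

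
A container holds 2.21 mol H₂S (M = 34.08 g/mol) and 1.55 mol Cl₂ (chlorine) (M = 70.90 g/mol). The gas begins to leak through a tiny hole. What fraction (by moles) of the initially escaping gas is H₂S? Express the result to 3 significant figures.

Each component's effusion rate ∝ (its partial pressure)·(1/√M) ∝ n_i/√M_i.
Mole fraction of H₂S in the effusate = (n_H₂S/√M_H₂S) / (n_H₂S/√M_H₂S + n_Cl₂/√M_Cl₂)
= (2.21/√34.08) / (2.21/√34.08 + 1.55/√70.90) = 0.3786/(0.3786 + 0.1841) = 0.673.

0.673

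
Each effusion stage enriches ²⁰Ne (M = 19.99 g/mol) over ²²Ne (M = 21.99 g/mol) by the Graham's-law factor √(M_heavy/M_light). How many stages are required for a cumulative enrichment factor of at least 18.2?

Per stage α = (21.99/19.99)^(1/2) = 1.10005^0.5, giving ln α = 0.04768.
Need α^N ≥ 18.2 ⇒ N ≥ ln(18.2) / ln α = 2.901 / 0.04768 = 60.85.
Rounding up, N = 61 stages.

61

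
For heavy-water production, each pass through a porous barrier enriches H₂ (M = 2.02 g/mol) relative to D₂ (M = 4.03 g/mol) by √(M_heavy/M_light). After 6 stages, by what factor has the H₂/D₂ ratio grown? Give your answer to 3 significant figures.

The single-stage factor is √(M_heavy/M_light), so 6 stages give [√(4.03/2.02)]^6 = (4.03/2.02)^(6/2).
= 1.99505^3 = 7.94.

7.94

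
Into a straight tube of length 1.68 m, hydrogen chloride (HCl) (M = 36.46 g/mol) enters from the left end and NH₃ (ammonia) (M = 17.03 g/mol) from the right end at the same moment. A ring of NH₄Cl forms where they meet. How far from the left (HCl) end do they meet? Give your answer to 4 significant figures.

0.6820 m

Graham's law gives d_HCl/d_NH₃ = rate_HCl/rate_NH₃ = √(M_NH₃/M_HCl) = √(17.03/36.46) = 0.6834.
With d_HCl + d_NH₃ = 1.68 m, d_NH₃ = 1.68/(1 + 0.6834) = 0.9980 m.
d_HCl = 1.68 − 0.9980 = 0.6820 m.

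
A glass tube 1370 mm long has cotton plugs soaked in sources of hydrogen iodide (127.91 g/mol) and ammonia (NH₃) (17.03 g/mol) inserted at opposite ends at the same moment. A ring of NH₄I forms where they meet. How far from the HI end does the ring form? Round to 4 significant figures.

The fronts meet when d_HI + d_NH₃ = L with d_HI/d_NH₃ = √(M_NH₃/M_HI) (Graham's law). Here √(M_NH₃/M_HI) = √(17.03/127.91) = 0.3649.
With d_HI + d_NH₃ = 1370 mm, d_NH₃ = 1370/(1 + 0.3649) = 1004 mm.
d_HI = 1370 − 1004 = 366.3 mm.

366.3 mm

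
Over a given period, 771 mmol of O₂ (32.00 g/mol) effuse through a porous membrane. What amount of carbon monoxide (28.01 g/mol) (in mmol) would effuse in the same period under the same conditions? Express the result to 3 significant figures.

Since effusion rate ∝ 1/√M, rate_CO/rate_O₂ = √(M_O₂/M_CO) = √(32.00/28.01) = √1.142 = 1.069.
So the amount for CO is 771 × 1.069 = 824 mmol.

824 mmol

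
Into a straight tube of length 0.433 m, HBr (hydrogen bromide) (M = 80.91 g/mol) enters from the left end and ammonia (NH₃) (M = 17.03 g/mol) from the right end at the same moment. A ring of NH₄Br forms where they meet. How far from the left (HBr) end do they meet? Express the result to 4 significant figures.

In equal time, each gas travels a distance ∝ its rate ∝ 1/√M, so d_HBr/d_NH₃ = √(M_NH₃/M_HBr) = √(17.03/80.91) = 0.4588.
With d_HBr + d_NH₃ = 0.433 m, d_NH₃ = 0.433/(1 + 0.4588) = 0.2968 m.
d_HBr = 0.433 − 0.2968 = 0.1362 m.

0.1362 m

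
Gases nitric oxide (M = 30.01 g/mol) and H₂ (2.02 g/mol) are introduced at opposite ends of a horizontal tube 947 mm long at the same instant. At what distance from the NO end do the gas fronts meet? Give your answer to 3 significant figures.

195 mm

Distances travelled in equal time are proportional to diffusion rates, so d_NO/d_H₂ = √(M_H₂/M_NO) = √(2.02/30.01) = 0.2594.
With d_NO + d_H₂ = 947 mm, d_H₂ = 947/(1 + 0.2594) = 751.9 mm.
d_NO = 947 − 751.9 = 195 mm.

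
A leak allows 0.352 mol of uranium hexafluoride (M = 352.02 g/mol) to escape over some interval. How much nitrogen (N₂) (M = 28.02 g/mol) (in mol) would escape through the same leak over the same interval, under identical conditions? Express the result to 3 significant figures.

Graham's law gives rate_N₂/rate_UF₆ = √(M_UF₆/M_N₂) = √(352.02/28.02) = √12.56 = 3.544.
So the amount for N₂ is 0.352 × 3.544 = 1.25 mol.

1.25 mol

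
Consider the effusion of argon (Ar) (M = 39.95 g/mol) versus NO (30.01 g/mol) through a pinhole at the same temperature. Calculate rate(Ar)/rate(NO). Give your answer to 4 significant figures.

Since effusion rate ∝ 1/√M, rate_Ar/rate_NO = √(M_NO/M_Ar) = √(30.01/39.95) = √0.7512 = 0.8667.

0.8667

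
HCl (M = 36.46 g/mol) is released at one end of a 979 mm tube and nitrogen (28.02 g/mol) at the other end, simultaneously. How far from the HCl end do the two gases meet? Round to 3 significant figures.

In equal time, each gas travels a distance ∝ its rate ∝ 1/√M, so d_HCl/d_N₂ = √(M_N₂/M_HCl) = √(28.02/36.46) = 0.8766.
With d_HCl + d_N₂ = 979 mm, d_N₂ = 979/(1 + 0.8766) = 521.7 mm.
d_HCl = 979 − 521.7 = 457 mm.

457 mm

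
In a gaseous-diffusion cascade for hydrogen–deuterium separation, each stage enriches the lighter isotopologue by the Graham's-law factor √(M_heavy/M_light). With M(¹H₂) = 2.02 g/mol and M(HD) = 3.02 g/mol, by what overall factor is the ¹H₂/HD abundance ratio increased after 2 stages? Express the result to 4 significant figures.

Overall factor = α^2 with α = √(3.02/2.02), i.e. (3.02/2.02)^(2/2).
= 1.49505^1 = 1.495.

1.495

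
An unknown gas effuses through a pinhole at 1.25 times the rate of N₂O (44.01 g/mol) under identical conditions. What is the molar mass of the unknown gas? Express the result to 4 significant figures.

28.17 g/mol

From Graham's law, rate_X/rate_N₂O = √(M_N₂O/M_X).
1.25 = √(44.01/M_X)
M_X = 44.01 / 1.25² = 44.01 / 1.562 = 28.17 g/mol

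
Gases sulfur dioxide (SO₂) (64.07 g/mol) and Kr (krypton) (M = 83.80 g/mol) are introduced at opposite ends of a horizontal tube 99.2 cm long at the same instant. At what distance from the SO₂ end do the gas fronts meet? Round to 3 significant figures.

The fronts meet when d_SO₂ + d_Kr = L with d_SO₂/d_Kr = √(M_Kr/M_SO₂) (Graham's law). Here √(M_Kr/M_SO₂) = √(83.80/64.07) = 1.144.
With d_SO₂ + d_Kr = 99.2 cm, d_Kr = 99.2/(1 + 1.144) = 46.28 cm.
d_SO₂ = 99.2 − 46.28 = 52.9 cm.

52.9 cm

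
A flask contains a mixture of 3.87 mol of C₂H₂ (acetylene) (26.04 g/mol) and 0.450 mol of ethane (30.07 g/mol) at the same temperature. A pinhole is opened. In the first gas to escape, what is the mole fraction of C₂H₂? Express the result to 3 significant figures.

Rate_i ∝ x_i/√M_i (Graham's law weighted by mole fraction), so the effusate composition follows n_i/√M_i.
Mole fraction of C₂H₂ in the effusate = (n_C₂H₂/√M_C₂H₂) / (n_C₂H₂/√M_C₂H₂ + n_C₂H₆/√M_C₂H₆)
= (3.87/√26.04) / (3.87/√26.04 + 0.450/√30.07) = 0.7584/(0.7584 + 0.08206) = 0.902.

0.902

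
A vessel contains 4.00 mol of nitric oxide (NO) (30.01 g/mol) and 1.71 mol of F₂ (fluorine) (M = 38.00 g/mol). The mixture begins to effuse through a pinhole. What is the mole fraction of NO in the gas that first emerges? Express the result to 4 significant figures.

Each component's effusion rate ∝ (its partial pressure)·(1/√M) ∝ n_i/√M_i.
So x_NO in the escaping gas = (n_NO/√M_NO) / Σ(n_i/√M_i)
= (4.00/√30.01) / (4.00/√30.01 + 1.71/√38.00) = 0.7302/(0.7302 + 0.2774) = 0.7247.

0.7247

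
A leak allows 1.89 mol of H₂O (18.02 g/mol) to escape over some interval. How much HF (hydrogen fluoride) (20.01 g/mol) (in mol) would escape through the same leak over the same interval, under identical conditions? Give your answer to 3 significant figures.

Graham's law gives rate_HF/rate_H₂O = √(M_H₂O/M_HF) = √(18.02/20.01) = √0.9005 = 0.9490.
So the amount for HF is 1.89 × 0.9490 = 1.79 mol.

1.79 mol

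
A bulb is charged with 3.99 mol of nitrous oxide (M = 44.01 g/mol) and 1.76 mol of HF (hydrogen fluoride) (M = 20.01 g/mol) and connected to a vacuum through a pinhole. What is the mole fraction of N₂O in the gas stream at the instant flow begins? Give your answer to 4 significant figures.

0.6045

The effusion rate of species i is ∝ p_i/√M_i ∝ n_i/√M_i.
So x_N₂O in the escaping gas = (n_N₂O/√M_N₂O) / Σ(n_i/√M_i)
= (3.99/√44.01) / (3.99/√44.01 + 1.76/√20.01) = 0.6014/(0.6014 + 0.3934) = 0.6045.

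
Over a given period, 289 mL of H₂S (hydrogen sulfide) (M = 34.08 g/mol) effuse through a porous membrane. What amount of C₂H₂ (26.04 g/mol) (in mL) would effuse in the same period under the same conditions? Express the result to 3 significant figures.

331 mL

Since effusion rate ∝ 1/√M, rate_C₂H₂/rate_H₂S = √(M_H₂S/M_C₂H₂) = √(34.08/26.04) = √1.309 = 1.144.
So the volume for C₂H₂ is 289 × 1.144 = 331 mL.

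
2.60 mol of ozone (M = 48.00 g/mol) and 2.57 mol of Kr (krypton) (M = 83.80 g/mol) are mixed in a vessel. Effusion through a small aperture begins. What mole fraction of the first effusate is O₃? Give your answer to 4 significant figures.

0.5721

Effusion rate of each component ∝ n_i/√M_i (partial pressure × 1/√M).
So x_O₃ in the escaping gas = (n_O₃/√M_O₃) / Σ(n_i/√M_i)
= (2.60/√48.00) / (2.60/√48.00 + 2.57/√83.80) = 0.3753/(0.3753 + 0.2807) = 0.5721.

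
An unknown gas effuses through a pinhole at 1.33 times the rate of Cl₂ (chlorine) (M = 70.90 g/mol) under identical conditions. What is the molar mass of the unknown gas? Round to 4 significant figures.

From Graham's law, rate_X/rate_Cl₂ = √(M_Cl₂/M_X).
1.33 = √(70.90/M_X)
M_X = 70.90 / 1.33² = 70.90 / 1.769 = 40.08 g/mol

40.08 g/mol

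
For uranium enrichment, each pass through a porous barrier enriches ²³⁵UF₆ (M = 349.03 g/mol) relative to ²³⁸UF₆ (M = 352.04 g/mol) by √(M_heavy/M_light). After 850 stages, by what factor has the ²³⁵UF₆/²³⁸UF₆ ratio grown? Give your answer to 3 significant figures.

After 850 stages the ratio has grown by (√(352.04/349.03))^850 = (352.04/349.03)^(850/2).
= 1.00862^425 = 38.5.

38.5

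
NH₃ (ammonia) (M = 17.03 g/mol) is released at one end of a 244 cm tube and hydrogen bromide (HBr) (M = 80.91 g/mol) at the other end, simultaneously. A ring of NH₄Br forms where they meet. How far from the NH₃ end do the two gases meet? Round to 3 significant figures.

167 cm

Distances travelled in equal time are proportional to diffusion rates, so d_NH₃/d_HBr = √(M_HBr/M_NH₃) = √(80.91/17.03) = 2.180.
With d_NH₃ + d_HBr = 244 cm, d_HBr = 244/(1 + 2.180) = 76.74 cm.
d_NH₃ = 244 − 76.74 = 167 cm.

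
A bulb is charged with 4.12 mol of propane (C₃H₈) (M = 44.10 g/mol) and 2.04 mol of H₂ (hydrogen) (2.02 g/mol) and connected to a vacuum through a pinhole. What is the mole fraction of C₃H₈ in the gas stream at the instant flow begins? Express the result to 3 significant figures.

The effusion rate of species i is ∝ p_i/√M_i ∝ n_i/√M_i.
So x_C₃H₈ in the escaping gas = (n_C₃H₈/√M_C₃H₈) / Σ(n_i/√M_i)
= (4.12/√44.10) / (4.12/√44.10 + 2.04/√2.02) = 0.6204/(0.6204 + 1.435) = 0.302.

0.302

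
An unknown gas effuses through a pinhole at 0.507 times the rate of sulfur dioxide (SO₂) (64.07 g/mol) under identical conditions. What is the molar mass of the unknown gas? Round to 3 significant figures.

249 g/mol

By Graham's law, rate_X/rate_SO₂ = √(M_SO₂/M_X).
0.507 = √(64.07/M_X)
M_X = 64.07 / 0.507² = 64.07 / 0.2570 = 249 g/mol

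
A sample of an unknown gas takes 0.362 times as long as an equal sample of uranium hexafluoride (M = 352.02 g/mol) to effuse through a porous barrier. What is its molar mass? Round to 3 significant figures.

46.1 g/mol

From Graham's law, t_X/t_UF₆ = √(M_X/M_UF₆).
0.362 = √(M_X/352.02)
M_X = 352.02 × 0.362² = 352.02 × 0.1310 = 46.1 g/mol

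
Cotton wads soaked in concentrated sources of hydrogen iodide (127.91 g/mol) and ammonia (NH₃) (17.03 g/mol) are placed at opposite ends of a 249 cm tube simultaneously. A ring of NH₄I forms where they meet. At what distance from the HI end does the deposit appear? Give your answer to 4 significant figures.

Graham's law gives d_HI/d_NH₃ = rate_HI/rate_NH₃ = √(M_NH₃/M_HI) = √(17.03/127.91) = 0.3649.
With d_HI + d_NH₃ = 249 cm, d_NH₃ = 249/(1 + 0.3649) = 182.4 cm.
d_HI = 249 − 182.4 = 66.57 cm.

66.57 cm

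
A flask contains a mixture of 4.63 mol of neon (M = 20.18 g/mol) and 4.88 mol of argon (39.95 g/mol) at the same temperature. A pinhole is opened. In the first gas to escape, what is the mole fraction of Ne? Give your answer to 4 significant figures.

0.5717

Rate_i ∝ x_i/√M_i (Graham's law weighted by mole fraction), so the effusate composition follows n_i/√M_i.
x_Ne(eff) = (n_Ne/√M_Ne) / (n_Ne/√M_Ne + n_Ar/√M_Ar)
= (4.63/√20.18) / (4.63/√20.18 + 4.88/√39.95) = 1.031/(1.031 + 0.7721) = 0.5717.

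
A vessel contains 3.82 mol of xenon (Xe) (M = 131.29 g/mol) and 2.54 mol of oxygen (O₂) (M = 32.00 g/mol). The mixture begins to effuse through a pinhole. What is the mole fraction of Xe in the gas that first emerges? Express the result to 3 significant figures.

0.426

Rate_i ∝ x_i/√M_i (Graham's law weighted by mole fraction), so the effusate composition follows n_i/√M_i.
So x_Xe in the escaping gas = (n_Xe/√M_Xe) / Σ(n_i/√M_i)
= (3.82/√131.29) / (3.82/√131.29 + 2.54/√32.00) = 0.3334/(0.3334 + 0.4490) = 0.426.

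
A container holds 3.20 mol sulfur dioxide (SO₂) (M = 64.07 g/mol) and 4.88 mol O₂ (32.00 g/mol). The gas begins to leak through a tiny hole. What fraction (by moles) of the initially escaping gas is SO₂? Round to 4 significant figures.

The effusion rate of species i is ∝ p_i/√M_i ∝ n_i/√M_i.
Mole fraction of SO₂ in the effusate = (n_SO₂/√M_SO₂) / (n_SO₂/√M_SO₂ + n_O₂/√M_O₂)
= (3.20/√64.07) / (3.20/√64.07 + 4.88/√32.00) = 0.3998/(0.3998 + 0.8627) = 0.3167.

0.3167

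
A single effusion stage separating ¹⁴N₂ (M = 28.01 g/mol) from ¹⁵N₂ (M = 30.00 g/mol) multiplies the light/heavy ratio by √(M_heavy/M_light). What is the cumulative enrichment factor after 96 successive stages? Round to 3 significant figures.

Each stage multiplies the ratio by α = √(30.00/28.01), so after 96 stages the overall factor is α^96 = (30.00/28.01)^(96/2).
= 1.07105^48 = 27.0.

27.0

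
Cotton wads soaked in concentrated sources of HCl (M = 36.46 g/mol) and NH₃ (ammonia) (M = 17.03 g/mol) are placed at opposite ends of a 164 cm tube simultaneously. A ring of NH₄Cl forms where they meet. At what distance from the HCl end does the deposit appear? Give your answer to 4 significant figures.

66.58 cm

In equal time, each gas travels a distance ∝ its rate ∝ 1/√M, so d_HCl/d_NH₃ = √(M_NH₃/M_HCl) = √(17.03/36.46) = 0.6834.
With d_HCl + d_NH₃ = 164 cm, d_NH₃ = 164/(1 + 0.6834) = 97.42 cm.
d_HCl = 164 − 97.42 = 66.58 cm.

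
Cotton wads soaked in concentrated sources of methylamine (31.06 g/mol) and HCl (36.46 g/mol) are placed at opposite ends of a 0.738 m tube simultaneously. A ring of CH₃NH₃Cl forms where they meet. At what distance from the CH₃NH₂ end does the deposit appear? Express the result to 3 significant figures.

The fronts meet when d_CH₃NH₂ + d_HCl = L with d_CH₃NH₂/d_HCl = √(M_HCl/M_CH₃NH₂) (Graham's law). Here √(M_HCl/M_CH₃NH₂) = √(36.46/31.06) = 1.083.
With d_CH₃NH₂ + d_HCl = 0.738 m, d_HCl = 0.738/(1 + 1.083) = 0.3542 m.
d_CH₃NH₂ = 0.738 − 0.3542 = 0.384 m.

0.384 m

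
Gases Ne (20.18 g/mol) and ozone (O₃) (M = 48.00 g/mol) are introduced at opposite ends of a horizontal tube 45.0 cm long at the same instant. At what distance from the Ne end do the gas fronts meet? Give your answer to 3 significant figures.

The fronts meet when d_Ne + d_O₃ = L with d_Ne/d_O₃ = √(M_O₃/M_Ne) (Graham's law). Here √(M_O₃/M_Ne) = √(48.00/20.18) = 1.542.
With d_Ne + d_O₃ = 45.0 cm, d_O₃ = 45.0/(1 + 1.542) = 17.70 cm.
d_Ne = 45.0 − 17.70 = 27.3 cm.

27.3 cm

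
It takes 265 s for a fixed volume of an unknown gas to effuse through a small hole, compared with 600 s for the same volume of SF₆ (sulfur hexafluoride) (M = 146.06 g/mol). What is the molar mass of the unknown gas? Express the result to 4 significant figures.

28.49 g/mol

Using Graham's law: t_X/t_SF₆ = √(M_X/M_SF₆).
265/600 = 0.4417 = √(M_X/146.06)
M_X = 146.06 × 0.4417² = 146.06 × 0.1951 = 28.49 g/mol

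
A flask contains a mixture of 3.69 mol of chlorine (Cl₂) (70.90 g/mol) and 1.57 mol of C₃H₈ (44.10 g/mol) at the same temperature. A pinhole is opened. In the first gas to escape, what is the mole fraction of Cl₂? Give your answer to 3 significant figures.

0.650

Each component's effusion rate ∝ (its partial pressure)·(1/√M) ∝ n_i/√M_i.
Mole fraction of Cl₂ in the effusate = (n_Cl₂/√M_Cl₂) / (n_Cl₂/√M_Cl₂ + n_C₃H₈/√M_C₃H₈)
= (3.69/√70.90) / (3.69/√70.90 + 1.57/√44.10) = 0.4382/(0.4382 + 0.2364) = 0.650.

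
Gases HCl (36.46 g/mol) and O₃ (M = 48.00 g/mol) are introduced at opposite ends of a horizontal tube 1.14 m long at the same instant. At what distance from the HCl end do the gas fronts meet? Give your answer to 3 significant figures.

0.609 m

In equal time, each gas travels a distance ∝ its rate ∝ 1/√M, so d_HCl/d_O₃ = √(M_O₃/M_HCl) = √(48.00/36.46) = 1.147.
With d_HCl + d_O₃ = 1.14 m, d_O₃ = 1.14/(1 + 1.147) = 0.5309 m.
d_HCl = 1.14 − 0.5309 = 0.609 m.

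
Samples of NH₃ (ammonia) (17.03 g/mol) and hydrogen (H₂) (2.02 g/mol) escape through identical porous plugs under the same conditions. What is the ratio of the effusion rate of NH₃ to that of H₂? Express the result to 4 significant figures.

0.3444

By Graham's law, rate_NH₃/rate_H₂ = √(M_H₂/M_NH₃) = √(2.02/17.03) = √0.1186 = 0.3444.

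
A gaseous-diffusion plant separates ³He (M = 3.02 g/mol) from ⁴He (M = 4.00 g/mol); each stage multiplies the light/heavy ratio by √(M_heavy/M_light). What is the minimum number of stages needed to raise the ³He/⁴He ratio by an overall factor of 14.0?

19

Single-stage factor α = √(4.00/3.02), so ln α = ½ ln(1.32450) = 0.1405.
Need α^N ≥ 14.0 ⇒ N ≥ ln(14.0) / ln α = 2.639 / 0.1405 = 18.78.
Minimum whole number of stages: N = 19.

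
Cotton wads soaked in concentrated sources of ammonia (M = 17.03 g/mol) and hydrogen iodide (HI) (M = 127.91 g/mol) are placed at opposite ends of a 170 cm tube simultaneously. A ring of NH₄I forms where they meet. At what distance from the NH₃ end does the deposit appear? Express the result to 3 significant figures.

Graham's law gives d_NH₃/d_HI = rate_NH₃/rate_HI = √(M_HI/M_NH₃) = √(127.91/17.03) = 2.741.
With d_NH₃ + d_HI = 170 cm, d_HI = 170/(1 + 2.741) = 45.45 cm.
d_NH₃ = 170 − 45.45 = 125 cm.

125 cm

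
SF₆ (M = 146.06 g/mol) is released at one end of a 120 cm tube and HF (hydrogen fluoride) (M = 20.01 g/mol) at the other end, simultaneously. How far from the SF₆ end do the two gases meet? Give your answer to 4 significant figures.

32.42 cm

In equal time, each gas travels a distance ∝ its rate ∝ 1/√M, so d_SF₆/d_HF = √(M_HF/M_SF₆) = √(20.01/146.06) = 0.3701.
With d_SF₆ + d_HF = 120 cm, d_HF = 120/(1 + 0.3701) = 87.58 cm.
d_SF₆ = 120 − 87.58 = 32.42 cm.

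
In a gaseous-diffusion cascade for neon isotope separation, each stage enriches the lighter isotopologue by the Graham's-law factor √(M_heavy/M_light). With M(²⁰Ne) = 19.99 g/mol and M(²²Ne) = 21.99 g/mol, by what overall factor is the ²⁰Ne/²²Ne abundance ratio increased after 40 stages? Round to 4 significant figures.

6.734

Each stage multiplies the ratio by α = √(21.99/19.99), so after 40 stages the overall factor is α^40 = (21.99/19.99)^(40/2).
= 1.10005^20 = 6.734.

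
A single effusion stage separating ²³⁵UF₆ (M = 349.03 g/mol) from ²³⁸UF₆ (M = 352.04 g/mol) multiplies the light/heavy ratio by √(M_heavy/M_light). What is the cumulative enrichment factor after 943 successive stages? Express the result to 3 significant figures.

57.3

Each stage multiplies the ratio by α = √(352.04/349.03), so after 943 stages the overall factor is α^943 = (352.04/349.03)^(943/2).
= 1.00862^(943/2) = 57.3.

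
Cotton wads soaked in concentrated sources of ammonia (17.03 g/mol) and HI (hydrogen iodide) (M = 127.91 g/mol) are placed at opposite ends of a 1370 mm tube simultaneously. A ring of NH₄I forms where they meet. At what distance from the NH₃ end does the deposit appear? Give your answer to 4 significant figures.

In equal time, each gas travels a distance ∝ its rate ∝ 1/√M, so d_NH₃/d_HI = √(M_HI/M_NH₃) = √(127.91/17.03) = 2.741.
With d_NH₃ + d_HI = 1370 mm, d_HI = 1370/(1 + 2.741) = 366.3 mm.
d_NH₃ = 1370 − 366.3 = 1004 mm.

1004 mm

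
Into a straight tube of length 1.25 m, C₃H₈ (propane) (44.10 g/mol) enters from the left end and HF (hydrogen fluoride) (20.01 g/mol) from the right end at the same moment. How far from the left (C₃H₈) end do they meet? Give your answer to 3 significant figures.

0.503 m

The fronts meet when d_C₃H₈ + d_HF = L with d_C₃H₈/d_HF = √(M_HF/M_C₃H₈) (Graham's law). Here √(M_HF/M_C₃H₈) = √(20.01/44.10) = 0.6736.
With d_C₃H₈ + d_HF = 1.25 m, d_HF = 1.25/(1 + 0.6736) = 0.7469 m.
d_C₃H₈ = 1.25 − 0.7469 = 0.503 m.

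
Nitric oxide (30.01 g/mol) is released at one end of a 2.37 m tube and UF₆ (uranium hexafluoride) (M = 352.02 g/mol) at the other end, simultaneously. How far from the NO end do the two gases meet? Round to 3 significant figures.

1.83 m

In equal time, each gas travels a distance ∝ its rate ∝ 1/√M, so d_NO/d_UF₆ = √(M_UF₆/M_NO) = √(352.02/30.01) = 3.425.
With d_NO + d_UF₆ = 2.37 m, d_UF₆ = 2.37/(1 + 3.425) = 0.5356 m.
d_NO = 2.37 − 0.5356 = 1.83 m.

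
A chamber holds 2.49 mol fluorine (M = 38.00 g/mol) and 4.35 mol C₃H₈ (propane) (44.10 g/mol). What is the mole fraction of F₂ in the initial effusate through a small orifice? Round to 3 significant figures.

0.381

Rate_i ∝ x_i/√M_i (Graham's law weighted by mole fraction), so the effusate composition follows n_i/√M_i.
So x_F₂ in the escaping gas = (n_F₂/√M_F₂) / Σ(n_i/√M_i)
= (2.49/√38.00) / (2.49/√38.00 + 4.35/√44.10) = 0.4039/(0.4039 + 0.6550) = 0.381.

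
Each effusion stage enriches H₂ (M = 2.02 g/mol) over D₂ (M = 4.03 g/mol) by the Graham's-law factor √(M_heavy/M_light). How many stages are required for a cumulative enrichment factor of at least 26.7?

Single-stage factor α = √(4.03/2.02), so ln α = ½ ln(1.99505) = 0.3453.
Need α^N ≥ 26.7 ⇒ N ≥ ln(26.7) / ln α = 3.285 / 0.3453 = 9.51.
Rounding up, N = 10 stages.

10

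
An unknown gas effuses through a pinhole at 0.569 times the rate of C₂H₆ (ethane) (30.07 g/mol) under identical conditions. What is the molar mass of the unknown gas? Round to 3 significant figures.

From Graham's law, rate_X/rate_C₂H₆ = √(M_C₂H₆/M_X).
0.569 = √(30.07/M_X)
M_X = 30.07 / 0.569² = 30.07 / 0.3238 = 92.9 g/mol

92.9 g/mol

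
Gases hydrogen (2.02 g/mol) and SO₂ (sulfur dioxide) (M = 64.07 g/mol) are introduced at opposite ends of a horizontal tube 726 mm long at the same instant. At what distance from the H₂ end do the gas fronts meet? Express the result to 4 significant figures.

616.5 mm

Graham's law gives d_H₂/d_SO₂ = rate_H₂/rate_SO₂ = √(M_SO₂/M_H₂) = √(64.07/2.02) = 5.632.
With d_H₂ + d_SO₂ = 726 mm, d_SO₂ = 726/(1 + 5.632) = 109.5 mm.
d_H₂ = 726 − 109.5 = 616.5 mm.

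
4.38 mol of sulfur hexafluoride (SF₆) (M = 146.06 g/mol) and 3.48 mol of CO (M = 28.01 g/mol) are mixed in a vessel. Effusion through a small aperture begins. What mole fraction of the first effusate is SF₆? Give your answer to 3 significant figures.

0.355

Effusion rate of each component ∝ n_i/√M_i (partial pressure × 1/√M).
Mole fraction of SF₆ in the effusate = (n_SF₆/√M_SF₆) / (n_SF₆/√M_SF₆ + n_CO/√M_CO)
= (4.38/√146.06) / (4.38/√146.06 + 3.48/√28.01) = 0.3624/(0.3624 + 0.6575) = 0.355.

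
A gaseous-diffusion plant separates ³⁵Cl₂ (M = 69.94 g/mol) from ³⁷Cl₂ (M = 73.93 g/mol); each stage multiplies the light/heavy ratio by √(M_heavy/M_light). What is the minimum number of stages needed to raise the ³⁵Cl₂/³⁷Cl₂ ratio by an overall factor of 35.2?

With α = √(73.93/69.94) per stage, ln α = ½ ln(1.05705) = 0.02774.
Need α^N ≥ 35.2 ⇒ N ≥ ln(35.2) / ln α = 3.561 / 0.02774 = 128.37.
Rounding up, N = 129 stages.

129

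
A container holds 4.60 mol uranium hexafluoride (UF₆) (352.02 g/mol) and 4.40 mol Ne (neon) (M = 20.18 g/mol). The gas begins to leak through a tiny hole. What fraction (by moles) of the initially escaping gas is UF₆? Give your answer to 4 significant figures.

The effusion rate of species i is ∝ p_i/√M_i ∝ n_i/√M_i.
So x_UF₆ in the escaping gas = (n_UF₆/√M_UF₆) / Σ(n_i/√M_i)
= (4.60/√352.02) / (4.60/√352.02 + 4.40/√20.18) = 0.2452/(0.2452 + 0.9795) = 0.2002.

0.2002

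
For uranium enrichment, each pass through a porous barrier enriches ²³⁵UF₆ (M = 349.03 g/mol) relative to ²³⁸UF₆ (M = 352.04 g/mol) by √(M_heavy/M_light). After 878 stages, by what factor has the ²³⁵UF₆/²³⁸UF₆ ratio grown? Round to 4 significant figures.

The single-stage factor is √(M_heavy/M_light), so 878 stages give [√(352.04/349.03)]^878 = (352.04/349.03)^(878/2).
= 1.00862^439 = 43.37.

43.37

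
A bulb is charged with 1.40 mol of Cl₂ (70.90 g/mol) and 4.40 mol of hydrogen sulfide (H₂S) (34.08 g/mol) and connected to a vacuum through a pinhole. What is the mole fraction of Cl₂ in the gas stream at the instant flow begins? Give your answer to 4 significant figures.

0.1807

Effusion rate of each component ∝ n_i/√M_i (partial pressure × 1/√M).
Mole fraction of Cl₂ in the effusate = (n_Cl₂/√M_Cl₂) / (n_Cl₂/√M_Cl₂ + n_H₂S/√M_H₂S)
= (1.40/√70.90) / (1.40/√70.90 + 4.40/√34.08) = 0.1663/(0.1663 + 0.7537) = 0.1807.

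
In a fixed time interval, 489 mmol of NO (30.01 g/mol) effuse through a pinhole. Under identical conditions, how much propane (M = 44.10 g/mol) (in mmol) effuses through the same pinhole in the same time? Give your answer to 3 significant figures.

Using Graham's law: rate_C₃H₈/rate_NO = √(M_NO/M_C₃H₈) = √(30.01/44.10) = √0.6805 = 0.8249.
So the amount for C₃H₈ is 489 × 0.8249 = 403 mmol.

403 mmol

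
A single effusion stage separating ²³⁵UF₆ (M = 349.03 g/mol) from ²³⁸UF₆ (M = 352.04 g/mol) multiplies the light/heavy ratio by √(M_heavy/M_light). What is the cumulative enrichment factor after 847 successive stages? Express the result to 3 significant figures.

38.0

The single-stage factor is √(M_heavy/M_light), so 847 stages give [√(352.04/349.03)]^847 = (352.04/349.03)^(847/2).
= 1.00862^(847/2) = 38.0.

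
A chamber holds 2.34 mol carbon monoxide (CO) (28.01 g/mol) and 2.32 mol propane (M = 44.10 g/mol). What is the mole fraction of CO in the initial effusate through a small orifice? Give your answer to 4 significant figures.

0.5586

Rate_i ∝ x_i/√M_i (Graham's law weighted by mole fraction), so the effusate composition follows n_i/√M_i.
Mole fraction of CO in the effusate = (n_CO/√M_CO) / (n_CO/√M_CO + n_C₃H₈/√M_C₃H₈)
= (2.34/√28.01) / (2.34/√28.01 + 2.32/√44.10) = 0.4421/(0.4421 + 0.3494) = 0.5586.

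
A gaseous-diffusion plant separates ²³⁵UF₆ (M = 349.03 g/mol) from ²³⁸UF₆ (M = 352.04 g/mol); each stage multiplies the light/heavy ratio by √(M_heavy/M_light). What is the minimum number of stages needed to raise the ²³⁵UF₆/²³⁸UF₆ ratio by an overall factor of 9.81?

Single-stage factor α = √(352.04/349.03), so ln α = ½ ln(1.00862) = 0.004293.
Need α^N ≥ 9.81 ⇒ N ≥ ln(9.81) / ln α = 2.283 / 0.004293 = 531.83.
So at least 532 stages are needed.

532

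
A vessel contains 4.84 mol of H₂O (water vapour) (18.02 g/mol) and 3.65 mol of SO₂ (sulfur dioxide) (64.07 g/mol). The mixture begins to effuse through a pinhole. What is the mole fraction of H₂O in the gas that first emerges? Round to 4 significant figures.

Effusion rate of each component ∝ n_i/√M_i (partial pressure × 1/√M).
So x_H₂O in the escaping gas = (n_H₂O/√M_H₂O) / Σ(n_i/√M_i)
= (4.84/√18.02) / (4.84/√18.02 + 3.65/√64.07) = 1.140/(1.140 + 0.4560) = 0.7143.

0.7143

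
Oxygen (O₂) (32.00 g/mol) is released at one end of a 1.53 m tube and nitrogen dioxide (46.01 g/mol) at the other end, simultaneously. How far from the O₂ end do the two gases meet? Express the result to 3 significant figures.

0.834 m

Graham's law gives d_O₂/d_NO₂ = rate_O₂/rate_NO₂ = √(M_NO₂/M_O₂) = √(46.01/32.00) = 1.199.
With d_O₂ + d_NO₂ = 1.53 m, d_NO₂ = 1.53/(1 + 1.199) = 0.6957 m.
d_O₂ = 1.53 − 0.6957 = 0.834 m.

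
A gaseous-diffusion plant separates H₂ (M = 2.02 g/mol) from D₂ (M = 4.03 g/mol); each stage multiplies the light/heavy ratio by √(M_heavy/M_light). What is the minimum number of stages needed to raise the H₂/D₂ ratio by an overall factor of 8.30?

Single-stage factor α = √(4.03/2.02), so ln α = ½ ln(1.99505) = 0.3453.
Need α^N ≥ 8.30 ⇒ N ≥ ln(8.30) / ln α = 2.116 / 0.3453 = 6.13.
Minimum whole number of stages: N = 7.

7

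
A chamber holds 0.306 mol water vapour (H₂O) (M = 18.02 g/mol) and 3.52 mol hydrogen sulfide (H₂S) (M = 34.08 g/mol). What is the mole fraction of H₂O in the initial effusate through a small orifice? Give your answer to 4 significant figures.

0.1068

Effusion rate of each component ∝ n_i/√M_i (partial pressure × 1/√M).
So x_H₂O in the escaping gas = (n_H₂O/√M_H₂O) / Σ(n_i/√M_i)
= (0.306/√18.02) / (0.306/√18.02 + 3.52/√34.08) = 0.07208/(0.07208 + 0.6030) = 0.1068.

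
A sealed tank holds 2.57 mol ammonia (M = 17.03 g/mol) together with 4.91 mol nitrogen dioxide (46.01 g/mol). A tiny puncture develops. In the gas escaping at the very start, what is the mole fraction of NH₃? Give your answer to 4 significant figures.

Each component's effusion rate ∝ (its partial pressure)·(1/√M) ∝ n_i/√M_i.
Mole fraction of NH₃ in the effusate = (n_NH₃/√M_NH₃) / (n_NH₃/√M_NH₃ + n_NO₂/√M_NO₂)
= (2.57/√17.03) / (2.57/√17.03 + 4.91/√46.01) = 0.6228/(0.6228 + 0.7239) = 0.4625.

0.4625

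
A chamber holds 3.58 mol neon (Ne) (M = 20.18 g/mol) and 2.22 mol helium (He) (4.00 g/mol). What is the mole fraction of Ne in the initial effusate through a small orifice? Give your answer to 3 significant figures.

0.418

Each component's effusion rate ∝ (its partial pressure)·(1/√M) ∝ n_i/√M_i.
x_Ne(eff) = (n_Ne/√M_Ne) / (n_Ne/√M_Ne + n_He/√M_He)
= (3.58/√20.18) / (3.58/√20.18 + 2.22/√4.00) = 0.7969/(0.7969 + 1.110) = 0.418.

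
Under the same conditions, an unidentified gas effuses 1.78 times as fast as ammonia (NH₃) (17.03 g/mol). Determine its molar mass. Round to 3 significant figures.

Since effusion rate ∝ 1/√M, rate_X/rate_NH₃ = √(M_NH₃/M_X).
1.78 = √(17.03/M_X)
M_X = 17.03 / 1.78² = 17.03 / 3.168 = 5.37 g/mol

5.37 g/mol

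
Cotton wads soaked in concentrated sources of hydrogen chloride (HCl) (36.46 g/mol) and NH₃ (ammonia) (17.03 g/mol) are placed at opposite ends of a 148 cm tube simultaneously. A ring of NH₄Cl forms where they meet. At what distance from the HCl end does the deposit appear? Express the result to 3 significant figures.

In equal time, each gas travels a distance ∝ its rate ∝ 1/√M, so d_HCl/d_NH₃ = √(M_NH₃/M_HCl) = √(17.03/36.46) = 0.6834.
With d_HCl + d_NH₃ = 148 cm, d_NH₃ = 148/(1 + 0.6834) = 87.92 cm.
d_HCl = 148 − 87.92 = 60.1 cm.

60.1 cm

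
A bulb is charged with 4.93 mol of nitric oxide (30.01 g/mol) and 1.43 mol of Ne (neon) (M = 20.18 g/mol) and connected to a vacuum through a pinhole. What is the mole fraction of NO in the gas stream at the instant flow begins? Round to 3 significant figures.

Each component's effusion rate ∝ (its partial pressure)·(1/√M) ∝ n_i/√M_i.
So x_NO in the escaping gas = (n_NO/√M_NO) / Σ(n_i/√M_i)
= (4.93/√30.01) / (4.93/√30.01 + 1.43/√20.18) = 0.8999/(0.8999 + 0.3183) = 0.739.

0.739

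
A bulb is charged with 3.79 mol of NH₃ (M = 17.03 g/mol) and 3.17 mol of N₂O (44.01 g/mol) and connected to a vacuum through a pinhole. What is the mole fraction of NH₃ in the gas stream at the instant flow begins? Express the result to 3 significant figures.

Rate_i ∝ x_i/√M_i (Graham's law weighted by mole fraction), so the effusate composition follows n_i/√M_i.
x_NH₃(eff) = (n_NH₃/√M_NH₃) / (n_NH₃/√M_NH₃ + n_N₂O/√M_N₂O)
= (3.79/√17.03) / (3.79/√17.03 + 3.17/√44.01) = 0.9184/(0.9184 + 0.4778) = 0.658.

0.658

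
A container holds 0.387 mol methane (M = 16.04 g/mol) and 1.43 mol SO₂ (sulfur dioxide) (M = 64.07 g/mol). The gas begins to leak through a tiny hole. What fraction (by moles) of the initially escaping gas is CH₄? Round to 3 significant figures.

Each component's effusion rate ∝ (its partial pressure)·(1/√M) ∝ n_i/√M_i.
Mole fraction of CH₄ in the effusate = (n_CH₄/√M_CH₄) / (n_CH₄/√M_CH₄ + n_SO₂/√M_SO₂)
= (0.387/√16.04) / (0.387/√16.04 + 1.43/√64.07) = 0.09663/(0.09663 + 0.1787) = 0.351.

0.351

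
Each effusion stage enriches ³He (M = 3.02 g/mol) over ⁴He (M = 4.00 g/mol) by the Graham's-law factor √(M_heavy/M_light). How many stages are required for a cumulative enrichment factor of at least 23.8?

23

Per stage α = (4.00/3.02)^(1/2) = 1.32450^0.5, giving ln α = 0.1405.
Need α^N ≥ 23.8 ⇒ N ≥ ln(23.8) / ln α = 3.170 / 0.1405 = 22.56.
Rounding up, N = 23 stages.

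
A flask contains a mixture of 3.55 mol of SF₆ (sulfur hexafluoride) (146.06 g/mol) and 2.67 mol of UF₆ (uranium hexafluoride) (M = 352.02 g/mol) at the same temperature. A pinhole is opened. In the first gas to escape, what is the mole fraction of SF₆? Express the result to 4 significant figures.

0.6736

Rate_i ∝ x_i/√M_i (Graham's law weighted by mole fraction), so the effusate composition follows n_i/√M_i.
x_SF₆(eff) = (n_SF₆/√M_SF₆) / (n_SF₆/√M_SF₆ + n_UF₆/√M_UF₆)
= (3.55/√146.06) / (3.55/√146.06 + 2.67/√352.02) = 0.2937/(0.2937 + 0.1423) = 0.6736.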